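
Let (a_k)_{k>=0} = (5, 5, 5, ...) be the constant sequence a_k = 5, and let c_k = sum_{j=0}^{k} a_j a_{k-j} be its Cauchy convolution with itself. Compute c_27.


Since a_j = 5 for all j >= 0, the convolution sum becomes
c_k = sum_{j=0}^{k} 5 * 5 = 25 * (k + 1).
Equivalently, the generating function of (a_k) is 5/(1 - x) and its square is 25/(1 - x)^2 = sum_{k>=0} 25(k + 1) x^k.
For k = 27: 25 * 28 = 700.

700


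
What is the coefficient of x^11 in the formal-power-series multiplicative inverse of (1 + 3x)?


The inverse is 1/(1 + 3x). Apply the geometric identity 1/(1 - y) = sum_{k>=0} y^k with y = -3x:
1/(1 + 3x) = sum_{k>=0} (-3)^k x^k.
So the coefficient of x^11 is (-3)^11 = -177147.

-177147


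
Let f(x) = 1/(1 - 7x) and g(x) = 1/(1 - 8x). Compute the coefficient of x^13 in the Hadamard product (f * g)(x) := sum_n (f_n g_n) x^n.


f has coefficients f_k = 7^k and g has coefficients g_k = 8^k, so the Hadamard product has coefficient (f*g)_k = 7^k * 8^k = 56^k.
For k = 13: 56^13 = 53265296773103187132416.

53265296773103187132416


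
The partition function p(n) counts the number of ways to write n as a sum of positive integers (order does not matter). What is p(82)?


Using the generating function prod_{k>=1} 1/(1-x^k), we compute p(82).
By dynamic programming over parts 1 through 82:
p(82) = 20506255

20506255


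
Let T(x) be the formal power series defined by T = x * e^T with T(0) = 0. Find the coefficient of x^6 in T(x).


Apply the Lagrange inversion formula: if T = x * phi(T) with phi(t) = e^t, then
[x^n] T = (1/n) [t^(n-1)] phi(t)^n = (1/n) [t^(n-1)] e^(n t) = (1/n) * n^(n-1) / (n-1)! = n^(n-1) / n!.
When c = 1 this is the Cayley count of rooted labeled trees on n vertices, divided by n!.
For n = 6: 6^5 / 6! = 7776/720 = 54/5.

54/5


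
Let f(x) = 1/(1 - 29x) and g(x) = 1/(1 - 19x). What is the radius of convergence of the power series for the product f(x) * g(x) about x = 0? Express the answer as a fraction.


The radius of 1/(1 - 29x) is 1/29 (nearest singularity at x = 1/29), and the radius of 1/(1 - 19x) is 1/19.
The product f(x)*g(x) = 1/((1 - 29x)(1 - 19x)) has singularities at both 1/29 and 1/19, so its radius of convergence is the distance to the nearest one:
min(1/29, 1/19) = 1/29.

1/29


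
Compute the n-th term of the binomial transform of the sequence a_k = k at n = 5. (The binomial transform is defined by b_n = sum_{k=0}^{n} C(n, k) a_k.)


With a_k = k, b_n = sum_{k=0}^{n} C(n, k) k. Using k * C(n, k) = n * C(n-1, k-1) gives b_n = n * sum_{k>=1} C(n-1, k-1) = n * 2^(n-1).
For n = 5: 5 * 2^4 = 5 * 16 = 80.

80


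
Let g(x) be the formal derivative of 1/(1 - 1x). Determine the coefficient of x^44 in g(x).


Differentiate termwise: d/dx sum_{k>=0} 1^k x^k = sum_{k>=1} k 1^k x^(k-1) = sum_{j>=0} (j+1) 1^(j+1) x^j.
Equivalently, d/dx [1/(1 - 1x)] = 1/(1 - 1x)^2.
For j = 44: 45 * 1^45 = 45 * 1 = 45.

45


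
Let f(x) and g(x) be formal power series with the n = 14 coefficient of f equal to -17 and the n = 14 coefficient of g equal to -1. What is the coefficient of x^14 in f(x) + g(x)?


Addition of formal power series is termwise.
The coefficient of x^14 in f + g = -17 + -1
= -18

-18


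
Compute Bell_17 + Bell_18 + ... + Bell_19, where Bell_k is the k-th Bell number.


Recall Bell_k counts set partitions of a k-set (with Bell_0 = 1 by convention).
Bell_17 through Bell_19: 82864869804, 682076806159, 5832742205057
Sum = 82864869804 + 682076806159 + 5832742205057 = 6597683881020.

6597683881020


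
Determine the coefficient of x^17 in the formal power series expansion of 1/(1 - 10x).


The geometric series identity gives 1/(1 - c x) = sum_{k>=0} c^k x^k, so the coefficient of x^k is c^k.
Here c = 10 and k = 17.
Computing: 10^17 = 100000000000000000

100000000000000000


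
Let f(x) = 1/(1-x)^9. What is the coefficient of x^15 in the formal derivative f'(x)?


Differentiate: d/dx [ 1/(1-x)^r ] = r / (1-x)^(r+1).
Here r = 9, so f'(x) = 9 / (1-x)^10.
The expansion of 1/(1-x)^(r+1) has coefficient of x^n equal to C(n+r, r).
So the coefficient of x^15 in f'(x) is
9 * C(24, 9) = 9 * 1307504 = 11767536

11767536


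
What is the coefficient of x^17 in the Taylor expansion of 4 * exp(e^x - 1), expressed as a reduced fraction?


exp(e^x - 1) = sum_{k>=0} Bell_k x^k / k!, where Bell_k is the k-th Bell number.
So the coefficient of x^17 is 4 * Bell_17 / 17!.
Computing: Bell_17 = 82864869804 and 17! = 355687428096000, giving
4 * 82864869804/355687428096000 = 255755771/274450176000.

255755771/274450176000


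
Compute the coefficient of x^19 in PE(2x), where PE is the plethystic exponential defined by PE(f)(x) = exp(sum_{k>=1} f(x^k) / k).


With f(x) = 2x, the exponent is sum_{k>=1} 2 x^k / k = 2 * (-ln(1 - x)). Exponentiating:
PE(2x) = exp(-2 ln(1 - x)) = 1/(1 - x)^2.
By the negative binomial expansion, [x^n] 1/(1 - x)^2 = C(n + 1, 1).
For n = 19: C(20, 1) = 20.

20


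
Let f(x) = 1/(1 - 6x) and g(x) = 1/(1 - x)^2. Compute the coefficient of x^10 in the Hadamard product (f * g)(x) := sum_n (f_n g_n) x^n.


f has coefficients f_k = 6^k. For g = 1/(1 - x)^2 the coefficient is g_k = C(k + 1, 1) = k + 1. The Hadamard coefficient is (f * g)_k = 6^k * (k + 1).
For k = 10: 6^10 * 11 = 60466176 * 11 = 665127936.

665127936


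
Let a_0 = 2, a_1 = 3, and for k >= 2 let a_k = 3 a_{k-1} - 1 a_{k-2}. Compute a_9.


Iterating the recurrence forward:
a_0 = 2
a_1 = 3
a_2 = 3*3 - 1*2 = 7
a_3 = 3*7 - 1*3 = 18
a_4 = 3*18 - 1*7 = 47
a_5 = 3*47 - 1*18 = 123
a_6 = 3*123 - 1*47 = 322
a_7 = 3*322 - 1*123 = 843
a_8 = 3*843 - 1*322 = 2207
a_9 = 3*2207 - 1*843 = 5778
So a_9 = 5778.

5778


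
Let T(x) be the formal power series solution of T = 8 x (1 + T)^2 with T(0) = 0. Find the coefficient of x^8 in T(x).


Apply the Lagrange inversion formula: if T = 8 x * phi(T) with phi(t) = (1 + t)^2, then [x^n] T = 8^n * (1/n) [t^(n-1)] phi(t)^n = 8^n * (1/n) [t^(n-1)] (1 + t)^(2n) = 8^n * (1/n) C(2n, n-1).
Using the identity C(2n, n-1) = C(2n, n) * n / (n+1), the unscaled factor equals C(2n, n) / (n+1) = C_n, the n-th Catalan number.
For n = 8: C_8 = C(16, 8) / 9 = 12870/9 = 1430.
With the 8^8 = 16777216 factor, the coefficient is 16777216 * 1430 = 23991418880.

23991418880


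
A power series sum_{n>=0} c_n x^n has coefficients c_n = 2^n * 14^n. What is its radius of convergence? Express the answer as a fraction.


By the root test (Cauchy-Hadamard), the radius is R = 1 / limsup_n |c_n|^(1/n).
Here |c_n|^(1/n) = (2^n * 14^n)^(1/n) = 2 * 14 = 28 for all n.
So R = 1/28 = 1/28.

1/28


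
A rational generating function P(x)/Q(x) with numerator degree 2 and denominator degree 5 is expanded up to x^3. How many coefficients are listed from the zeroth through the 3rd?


Expanding up to x^3 gives the coefficients for x^0, x^1, ..., x^3.
That is 3 + 1 = 4 coefficients in total.

4


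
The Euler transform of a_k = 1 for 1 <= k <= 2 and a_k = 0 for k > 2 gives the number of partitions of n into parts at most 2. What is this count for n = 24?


Partitions of 24 into parts at most 2:
Using generating function (1-x)^(-1)(1-x^2)^(-1),
the coefficient of x^24 = 13

13


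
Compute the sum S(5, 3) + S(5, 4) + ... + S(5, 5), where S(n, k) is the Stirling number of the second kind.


By definition, S(n, k) counts partitions of an n-set into exactly k nonempty blocks.
Computing row n = 5 for k = 3..5:
S(5, k): 25, 10, 1
Sum = 36.

36


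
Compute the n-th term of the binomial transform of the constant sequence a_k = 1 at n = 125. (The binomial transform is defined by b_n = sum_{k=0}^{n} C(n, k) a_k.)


With a_k = 1 for all k, b_n = sum_{k=0}^{n} C(n, k) = 2^n by the binomial theorem.
For n = 125: 2^125 = 42535295865117307932921825928971026432.

42535295865117307932921825928971026432


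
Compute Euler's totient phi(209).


phi(n) counts integers in [1, n] coprime to n. Using the multiplicative formula phi(n) = n * prod_{p | n} (1 - 1/p):
209 = 11 * 19, so
phi(209) = 209 * (1 - 1/11) * (1 - 1/19) = 180.

180


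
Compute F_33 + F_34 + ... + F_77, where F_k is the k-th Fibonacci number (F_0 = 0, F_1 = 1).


Use the identity sum_{k=0}^{N} F_k = F_{N+2} - 1 (which follows from F_{k+2} - F_{k+1} = F_k). Then
sum_{k=33}^{77} F_k = (F_{79} - 1) - (F_{34} - 1) = F_{79} - F_{34}.
Computing: F_{79} = 14472334024676221, F_{34} = 5702887, so
Sum = 14472334024676221 - 5702887 = 14472334018973334.

14472334018973334


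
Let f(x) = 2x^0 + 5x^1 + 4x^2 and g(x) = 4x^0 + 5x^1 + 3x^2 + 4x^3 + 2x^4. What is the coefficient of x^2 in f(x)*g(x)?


Cauchy product at x^2:
2*3 + 5*5 + 4*4
= 47

47


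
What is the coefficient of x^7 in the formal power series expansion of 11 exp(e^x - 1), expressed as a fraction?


exp(e^x - 1) is the exponential generating function for the Bell numbers Bell_k: exp(e^x - 1) = sum_{k>=0} Bell_k x^k / k!.
So the coefficient of x^7 in 11 exp(e^x - 1) is 11 Bell_7 / 7!.
Computing: Bell_7 = 877 and 7! = 5040, giving
11 * 877/5040 = 9647/5040.

9647/5040


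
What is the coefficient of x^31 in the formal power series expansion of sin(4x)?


The Maclaurin series is sin(t) = sum_{k>=0} (-1)^k t^(2k+1) / (2k+1)!, so substituting t = 4x, only odd powers of x are nonzero, with coefficient of x^(2k+1) equal to (-1)^k 4^(2k+1) / (2k+1)!.
Write 31 = 2*15 + 1, giving the coefficient (-1)^15 * 4^31 / 31! = -4611686018427387904/8222838654177922817725562880000000 = -68719476736/122529844256906551386796875.

-68719476736/122529844256906551386796875


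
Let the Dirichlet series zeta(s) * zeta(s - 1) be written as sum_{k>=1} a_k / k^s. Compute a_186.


Convolution gives a_k = sum_{d | k} d * 1 = sum_{d | k} d = sigma(k), the sum of positive divisors of k.
For k = 186, the divisors are 1, 2, 3, 6, 31, 62, 93, 186, so
sigma(186) = 1 + 2 + 3 + 6 + 31 + 62 + 93 + 186 = 384.

384


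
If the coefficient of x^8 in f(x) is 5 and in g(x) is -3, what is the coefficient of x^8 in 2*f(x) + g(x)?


Scalar multiplication scales coefficients: 2 * 5 = 10.
Then add the g coefficient: 10 + -3
= 7

7


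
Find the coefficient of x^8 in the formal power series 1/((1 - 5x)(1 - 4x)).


By partial fractions or Cauchy convolution:
The coefficient equals sum_{k=0}^{8} 5^k * 4^(8-k).
= 1690981

1690981


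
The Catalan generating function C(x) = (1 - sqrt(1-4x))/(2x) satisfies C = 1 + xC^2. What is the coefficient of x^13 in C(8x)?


Substituting x -> 8x scales the n-th coefficient by 8^n, so [x^13] C(8x) = 8^13 * C_13.
C_13 = C(2*13, 13)/(14) = 10400600/14 = 742900.
So 8^13 * 742900 = 549755813888 * 742900 = 408413594137395200.

408413594137395200


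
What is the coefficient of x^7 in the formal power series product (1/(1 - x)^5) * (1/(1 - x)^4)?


Combine the factors: (1/(1 - x)^5) * (1/(1 - x)^4) = 1/(1 - x)^9.
Then use 1/(1 - x)^r = sum_{k>=0} C(k + r - 1, r - 1) x^k with r = 9 and k = 7:
C(15, 8) = 6435.

6435


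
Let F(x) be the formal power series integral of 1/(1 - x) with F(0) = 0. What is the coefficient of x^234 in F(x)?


1/(1 - x) = sum_{k>=0} x^k. Integrating termwise and using F(0) = 0 gives
F(x) = sum_{k>=0} x^(k+1) / (k+1) = sum_{m>=1} x^m / m = -ln(1 - x).
So the coefficient of x^234 is 1/234 = 1/234.

1/234


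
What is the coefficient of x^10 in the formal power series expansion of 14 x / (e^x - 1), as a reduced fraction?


The exponential generating function for Bernoulli numbers is
x / (e^x - 1) = sum_{k>=0} B_k x^k / k!.
So the coefficient of x^10 in 14 x / (e^x - 1) is 14 B_10 / 10!.
Computing: B_10 = 5/66, 10! = 3628800, giving
14 * 5/66 / 3628800 = 1/3421440.

1/3421440


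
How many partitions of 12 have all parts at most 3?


Using the generating function (1-x)^(-1)(1-x^2)^(-1)(1-x^3)^(-1),
the coefficient of x^12 counts these restricted partitions.
Result = 19

19


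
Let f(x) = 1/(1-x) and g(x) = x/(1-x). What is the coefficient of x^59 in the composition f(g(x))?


First simplify the composition: f(g(x)) = 1/(1 - x/(1-x)) = (1-x)/((1-x) - x) = (1-x)/(1-2x).
Now extract the coefficient. Write (1-x)/(1-2x) = 1/(1-2x) - x/(1-2x).
The coefficient of x^n in 1/(1-2x) is 2^n, and in x/(1-2x) is 2^(n-1) (for n >= 1).
So the coefficient of x^59 is 2^59 - 2^58 = 576460752303423488 - 288230376151711744 = 288230376151711744.

288230376151711744


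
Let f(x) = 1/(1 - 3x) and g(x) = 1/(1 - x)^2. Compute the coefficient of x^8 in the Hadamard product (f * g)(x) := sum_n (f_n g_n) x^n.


f has coefficients f_k = 3^k. For g = 1/(1 - x)^2 the coefficient is g_k = C(k + 1, 1) = k + 1. The Hadamard coefficient is (f * g)_k = 3^k * (k + 1).
For k = 8: 3^8 * 9 = 6561 * 9 = 59049.

59049


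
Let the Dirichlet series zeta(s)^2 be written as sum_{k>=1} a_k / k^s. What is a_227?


The Dirichlet convolution of the constant function 1 with itself gives (1 * 1)(k) = sum_{d | k} 1 = d(k), the number of positive divisors of k.
Since zeta(s) = sum_{k>=1} 1/k^s, we have zeta(s)^2 = sum_{k>=1} d(k)/k^s, so a_k = d(k).
For k = 227: the divisors are 1, 227.
Count = 2.

2


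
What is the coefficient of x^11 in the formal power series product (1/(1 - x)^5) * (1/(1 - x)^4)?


Combine the factors: (1/(1 - x)^5) * (1/(1 - x)^4) = 1/(1 - x)^9.
Then use 1/(1 - x)^r = sum_{k>=0} C(k + r - 1, r - 1) x^k with r = 9 and k = 11:
C(19, 8) = 75582.

75582


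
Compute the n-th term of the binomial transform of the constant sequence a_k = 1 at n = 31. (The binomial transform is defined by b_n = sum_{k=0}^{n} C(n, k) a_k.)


With a_k = 1 for all k, b_n = sum_{k=0}^{n} C(n, k) = 2^n by the binomial theorem.
For n = 31: 2^31 = 2147483648.

2147483648


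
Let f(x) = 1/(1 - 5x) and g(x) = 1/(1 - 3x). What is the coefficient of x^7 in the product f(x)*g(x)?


The coefficient of x^n in f*g is the Cauchy product: sum_{k=0}^{n} a^k * b^(n-k).
With a=5, b=3, n=7:
sum_{k=0}^{7} 5^k * 3^(7-k)
= 192032

192032


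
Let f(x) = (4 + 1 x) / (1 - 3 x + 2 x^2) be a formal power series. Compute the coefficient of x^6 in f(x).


Write f(x) = sum_{k>=0} a_k x^k. Multiplying both sides by 1 - 3 x + 2 x^2 gives
(1 - 3 x + 2 x^2) sum_{k>=0} a_k x^k = 4 + 1 x.
Matching coefficients:
 x^0: a_0 = 4
 x^1: a_1 - 3 a_0 = 1  =>  a_1 = 3*4 + 1 = 13
 x^k (k >= 2): a_k = 3 a_{k-1} - 2 a_{k-2}.
Iterating: a_2 = 31, a_3 = 67, a_4 = 139, a_5 = 283, a_6 = 571.
So the coefficient of x^6 is 571.

571


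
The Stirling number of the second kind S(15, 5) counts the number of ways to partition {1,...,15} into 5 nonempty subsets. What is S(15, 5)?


Using the explicit formula S(n,k) = (1/k!) sum_{j=0}^{k} (-1)^(k-j) C(k,j) j^n:
S(15, 5) = 210766920
Equivalently, S(n,k) is n! times the coefficient of x^n in the EGF (e^x - 1)^k / k!.

210766920


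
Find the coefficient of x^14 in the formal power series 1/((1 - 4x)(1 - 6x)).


By partial fractions or Cauchy convolution:
The coefficient equals sum_{k=0}^{14} 4^k * 6^(14-k).
= 234555621376

234555621376


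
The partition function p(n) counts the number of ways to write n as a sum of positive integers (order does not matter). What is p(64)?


Using the generating function prod_{k>=1} 1/(1-x^k), we compute p(64).
By dynamic programming over parts 1 through 64:
p(64) = 1741630

1741630


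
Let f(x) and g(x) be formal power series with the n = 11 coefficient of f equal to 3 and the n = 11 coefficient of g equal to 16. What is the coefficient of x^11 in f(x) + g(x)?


Addition of formal power series is termwise.
The coefficient of x^11 in f + g = 3 + 16
= 19

19


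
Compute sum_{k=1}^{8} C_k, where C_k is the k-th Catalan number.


C_1 through C_8: 1, 2, 5, 14, 42, 132, 429, 1430
Sum = 1 + 2 + 5 + 14 + 42 + 132 + 429 + 1430
= 2055

2055


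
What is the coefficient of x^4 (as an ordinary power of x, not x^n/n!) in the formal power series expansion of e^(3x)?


The exponential series is e^y = sum_{k>=0} y^k / k!. Substituting y = 3x gives
e^(3x) = sum_{k>=0} 3^k x^k / k!.
So the coefficient of x^n is a^n/n! with a = 3, n = 4:
3^4 / 4! = 81/24 = 27/8

27/8


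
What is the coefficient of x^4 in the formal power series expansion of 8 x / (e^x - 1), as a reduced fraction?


The exponential generating function for Bernoulli numbers is
x / (e^x - 1) = sum_{k>=0} B_k x^k / k!.
So the coefficient of x^4 in 8 x / (e^x - 1) is 8 B_4 / 4!.
Computing: B_4 = -1/30, 4! = 24, giving
8 * -1/30 / 24 = -1/90.

-1/90


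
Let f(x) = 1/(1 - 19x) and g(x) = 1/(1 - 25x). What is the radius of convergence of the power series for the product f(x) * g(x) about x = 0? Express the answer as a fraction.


The radius of 1/(1 - 19x) is 1/19 (nearest singularity at x = 1/19), and the radius of 1/(1 - 25x) is 1/25.
The product f(x)*g(x) = 1/((1 - 19x)(1 - 25x)) has singularities at both 1/19 and 1/25, so its radius of convergence is the distance to the nearest one:
min(1/19, 1/25) = 1/25.

1/25


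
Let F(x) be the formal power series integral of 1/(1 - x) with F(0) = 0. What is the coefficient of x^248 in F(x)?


1/(1 - x) = sum_{k>=0} x^k. Integrating termwise and using F(0) = 0 gives
F(x) = sum_{k>=0} x^(k+1) / (k+1) = sum_{m>=1} x^m / m = -ln(1 - x).
So the coefficient of x^248 is 1/248 = 1/248.

1/248


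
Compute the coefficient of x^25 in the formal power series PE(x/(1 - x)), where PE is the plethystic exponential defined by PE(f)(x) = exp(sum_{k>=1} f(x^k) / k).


For f(x) = x/(1 - x) we have
sum_{k>=1} f(x^k) / k = sum_{k>=1} (1/k) * x^k / (1 - x^k) = sum_{k, m >= 1} x^(k m) / k,
which after exponentiating simplifies to
PE(x/(1 - x)) = prod_{k>=1} 1 / (1 - x^k).
This is the generating function for the partition function p(n), so the coefficient of x^25 is p(25).
Computing p(25) by dynamic programming over parts 1, 2, ..., 25: p(25) = 1958.

1958


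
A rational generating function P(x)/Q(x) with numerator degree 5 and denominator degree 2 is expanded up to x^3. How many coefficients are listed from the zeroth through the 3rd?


Expanding up to x^3 gives the coefficients for x^0, x^1, ..., x^3.
That is 3 + 1 = 4 coefficients in total.

4


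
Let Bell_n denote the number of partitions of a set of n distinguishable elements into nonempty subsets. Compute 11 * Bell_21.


Bell_21 can be computed from the Bell triangle or from Dobinski's identity Bell_n = (1/e) * sum_{k>=0} k^n / k!.
Computing Bell_21 = 474869816156751.
Then 11 * 474869816156751 = 5223567977724261.

5223567977724261


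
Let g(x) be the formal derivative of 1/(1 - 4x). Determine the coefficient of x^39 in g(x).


Differentiate termwise: d/dx sum_{k>=0} 4^k x^k = sum_{k>=1} k 4^k x^(k-1) = sum_{j>=0} (j+1) 4^(j+1) x^j.
Equivalently, d/dx [1/(1 - 4x)] = 4/(1 - 4x)^2.
For j = 39: 40 * 4^40 = 40 * 1208925819614629174706176 = 48357032784585166988247040.

48357032784585166988247040


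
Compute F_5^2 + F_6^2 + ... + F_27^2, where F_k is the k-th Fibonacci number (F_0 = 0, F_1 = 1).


There is a standard identity sum_{k=0}^{N} F_k^2 = F_N * F_{N+1} (proved inductively from the telescoping relation F_k^2 = F_k F_{k+1} - F_{k-1} F_k). Then
sum_{k=5}^{27} F_k^2 = F_27 F_28 - F_4 F_5.
Computing: F_27 = 196418, F_28 = 317811, F_4 = 3, F_5 = 5.
Sum = 196418 * 317811 - 3 * 5 = 62423800983.

62423800983


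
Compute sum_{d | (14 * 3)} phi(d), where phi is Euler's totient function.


First, 14 * 3 = 42. One classical identity is sum_{d | n} phi(d) = n (each k in [1, n] has a unique gcd with n, and among the k's with gcd(k, n) = n/d there are phi(d) of them). So the sum equals 42. We also verify directly:
Divisors of 42: 1, 2, 3, 6, 7, 14, 21, 42.
phi values: 1, 1, 2, 2, 6, 6, 12, 12.
Sum = 42.

42


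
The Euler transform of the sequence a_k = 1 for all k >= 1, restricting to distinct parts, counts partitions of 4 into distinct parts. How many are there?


Partitions of 4 into distinct parts can be computed via generating function.
Product (1+x)(1+x^2)(1+x^3)...
The coefficient of x^4 = 2

2


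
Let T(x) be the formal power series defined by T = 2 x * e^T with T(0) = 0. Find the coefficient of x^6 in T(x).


Apply the Lagrange inversion formula: if T = 2 x * phi(T) with phi(t) = e^t, then
[x^n] T = 2^n * (1/n) [t^(n-1)] phi(t)^n = 2^n * (1/n) [t^(n-1)] e^(n t) = 2^n * (1/n) * n^(n-1) / (n-1)! = 2^n * n^(n-1) / n!.
When c = 1 this is the Cayley count of rooted labeled trees on n vertices, divided by n!.
For n = 6: 2^6 * 6^5 / 6! = 64 * 7776/720 = 3456/5.

3456/5


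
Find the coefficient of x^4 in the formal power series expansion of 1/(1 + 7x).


Write 1/(1 + c x) = 1/(1 - (-c) x) and apply the geometric-series identity
1/(1 - y) = sum_{k>=0} y^k to get 1/(1 + c x) = sum_{k>=0} (-c)^k x^k.
So the coefficient of x^k is (-c)^k = (-1)^k * c^k.
Here c = 7 and k = 4:
(-7)^4 = 1 * 2401 = 2401

2401


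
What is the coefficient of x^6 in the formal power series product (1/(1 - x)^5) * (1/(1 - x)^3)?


Combine the factors: (1/(1 - x)^5) * (1/(1 - x)^3) = 1/(1 - x)^8.
Then use 1/(1 - x)^r = sum_{k>=0} C(k + r - 1, r - 1) x^k with r = 8 and k = 6:
C(13, 7) = 1716.

1716


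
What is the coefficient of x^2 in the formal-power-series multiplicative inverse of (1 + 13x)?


The inverse is 1/(1 + 13x). Apply the geometric identity 1/(1 - y) = sum_{k>=0} y^k with y = -13x:
1/(1 + 13x) = sum_{k>=0} (-13)^k x^k.
So the coefficient of x^2 is (-13)^2 = 169.

169


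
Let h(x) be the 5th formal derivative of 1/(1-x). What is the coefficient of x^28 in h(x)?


Differentiating 5 times: d^5/dx^5 [1/(1-x)] = 5!/(1-x)^6.
The expansion 1/(1-x)^6 = sum_{k>=0} C(k+5, 5) x^k, so the coefficient of x^n in 5!/(1-x)^6 is 5! * C(n+5, 5).
For n = 28: 120 * C(33, 5) = 120 * 237336 = 28480320

28480320


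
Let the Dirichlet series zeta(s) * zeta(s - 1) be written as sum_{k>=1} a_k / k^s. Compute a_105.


Convolution gives a_k = sum_{d | k} d * 1 = sum_{d | k} d = sigma(k), the sum of positive divisors of k.
For k = 105, the divisors are 1, 3, 5, 7, 15, 21, 35, 105, so
sigma(105) = 1 + 3 + 5 + 7 + 15 + 21 + 35 + 105 = 192.

192


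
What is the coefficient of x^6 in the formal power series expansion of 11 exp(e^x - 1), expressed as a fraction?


exp(e^x - 1) is the exponential generating function for the Bell numbers Bell_k: exp(e^x - 1) = sum_{k>=0} Bell_k x^k / k!.
So the coefficient of x^6 in 11 exp(e^x - 1) is 11 Bell_6 / 6!.
Computing: Bell_6 = 203 and 6! = 720, giving
11 * 203/720 = 2233/720.

2233/720


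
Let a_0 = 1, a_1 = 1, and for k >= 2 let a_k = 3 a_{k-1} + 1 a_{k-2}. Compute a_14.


Iterating the recurrence forward:
a_0 = 1
a_1 = 1
a_2 = 3*1 + 1*1 = 4
a_3 = 3*4 + 1*1 = 13
a_4 = 3*13 + 1*4 = 43
a_5 = 3*43 + 1*13 = 142
a_6 = 3*142 + 1*43 = 469
a_7 = 3*469 + 1*142 = 1549
a_8 = 3*1549 + 1*469 = 5116
a_9 = 3*5116 + 1*1549 = 16897
a_10 = 3*16897 + 1*5116 = 55807
a_11 = 3*55807 + 1*16897 = 184318
a_12 = 3*184318 + 1*55807 = 608761
a_13 = 3*608761 + 1*184318 = 2010601
a_14 = 3*2010601 + 1*608761 = 6640564
So a_14 = 6640564.

6640564


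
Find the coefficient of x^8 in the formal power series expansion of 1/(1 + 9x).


Write 1/(1 + c x) = 1/(1 - (-c) x) and apply the geometric-series identity
1/(1 - y) = sum_{k>=0} y^k to get 1/(1 + c x) = sum_{k>=0} (-c)^k x^k.
So the coefficient of x^k is (-c)^k = (-1)^k * c^k.
Here c = 9 and k = 8:
(-9)^8 = 1 * 43046721 = 43046721

43046721


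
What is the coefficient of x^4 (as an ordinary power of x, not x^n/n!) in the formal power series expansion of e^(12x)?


The exponential series is e^y = sum_{k>=0} y^k / k!. Substituting y = 12x gives
e^(12x) = sum_{k>=0} 12^k x^k / k!.
So the coefficient of x^n is a^n/n! with a = 12, n = 4:
12^4 / 4! = 20736/24 = 864

864


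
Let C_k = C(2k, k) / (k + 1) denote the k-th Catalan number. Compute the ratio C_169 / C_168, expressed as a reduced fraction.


Using C_k = (2k)! / (k! (k+1)!), the ratio C_{k+1}/C_k simplifies to
C_{k+1}/C_k = [(2k+2)! / ((k+1)! (k+2)!)] * [k! (k+1)! / (2k)!]
 = (2k+2)(2k+1) / ((k+1)(k+2)) = 2(2k+1) / (k+2).
For k = 168: 2(2*168 + 1) / (168 + 2) = 674/170 = 337/85.

337/85


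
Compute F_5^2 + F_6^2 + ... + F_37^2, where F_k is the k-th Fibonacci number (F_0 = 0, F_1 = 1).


There is a standard identity sum_{k=0}^{N} F_k^2 = F_N * F_{N+1} (proved inductively from the telescoping relation F_k^2 = F_k F_{k+1} - F_{k-1} F_k). Then
sum_{k=5}^{37} F_k^2 = F_37 F_38 - F_4 F_5.
Computing: F_37 = 24157817, F_38 = 39088169, F_4 = 3, F_5 = 5.
Sum = 24157817 * 39088169 - 3 * 5 = 944284833567058.

944284833567058


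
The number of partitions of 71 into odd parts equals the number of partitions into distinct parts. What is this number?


Computing partitions of 71 into odd parts (1, 3, 5, ...):
Using the generating function prod_{k>=0} 1/(1-x^(2k+1)),
the count is 32992

32992


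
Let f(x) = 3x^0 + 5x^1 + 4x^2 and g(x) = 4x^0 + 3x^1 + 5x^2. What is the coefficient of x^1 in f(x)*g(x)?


Cauchy product at x^1:
3*3 + 5*4
= 29

29


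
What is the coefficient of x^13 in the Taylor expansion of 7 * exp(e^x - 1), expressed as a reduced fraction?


exp(e^x - 1) = sum_{k>=0} Bell_k x^k / k!, where Bell_k is the k-th Bell number.
So the coefficient of x^13 is 7 * Bell_13 / 13!.
Computing: Bell_13 = 27644437 and 13! = 6227020800, giving
7 * 27644437/6227020800 = 27644437/889574400.

27644437/889574400


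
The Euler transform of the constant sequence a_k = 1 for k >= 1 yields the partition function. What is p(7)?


The Euler transform converts the sequence a_k = 1 into the number of integer partitions.
Using the recurrence or dynamic programming:
p(7) = 15

15


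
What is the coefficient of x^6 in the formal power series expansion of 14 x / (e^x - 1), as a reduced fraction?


The exponential generating function for Bernoulli numbers is
x / (e^x - 1) = sum_{k>=0} B_k x^k / k!.
So the coefficient of x^6 in 14 x / (e^x - 1) is 14 B_6 / 6!.
Computing: B_6 = 1/42, 6! = 720, giving
14 * 1/42 / 720 = 1/2160.

1/2160


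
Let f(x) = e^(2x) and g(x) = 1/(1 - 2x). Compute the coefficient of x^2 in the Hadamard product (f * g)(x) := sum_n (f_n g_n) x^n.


Expanding: f_k = 2^k/k! (from e^(2x)) and g_k = 2^k (from 1/(1 - 2x)). So the Hadamard coefficient (f * g)_k = 2^k 2^k / k! = (4)^k / k!.
For k = 2: 4^2/2! = 16/2 = 8.

8


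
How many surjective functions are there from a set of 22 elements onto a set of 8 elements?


By inclusion-exclusion on which target elements are missed, the number of surjections from an n-set onto a k-set is
surj(n, k) = sum_{j=0}^{k} (-1)^j C(k, j) (k - j)^n.
Equivalently surj(n, k) = k! * S(n, k), where S(n, k) is the Stirling number of the second kind.
For n = 22, k = 8:
S(22, 8) = 1142399079991620, so
surj = 8! * 1142399079991620 = 40320 * 1142399079991620 = 46061530905262118400.

46061530905262118400


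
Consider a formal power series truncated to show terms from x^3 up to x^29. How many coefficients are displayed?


From x^3 to x^29 inclusive, the count is 29 - 3 + 1 = 27.

27


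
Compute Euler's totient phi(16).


phi(n) counts integers in [1, n] coprime to n. Using the multiplicative formula phi(n) = n * prod_{p | n} (1 - 1/p):
16 = 2^4, so
phi(16) = 16 * (1 - 1/2) = 8.

8


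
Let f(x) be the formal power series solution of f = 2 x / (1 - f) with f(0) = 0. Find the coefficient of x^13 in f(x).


Apply Lagrange inversion: f = 2 x * phi(f) with phi(t) = 1/(1 - t), so
[x^n] f = 2^n * (1/n) [t^(n-1)] phi(t)^n = 2^n * (1/n) [t^(n-1)] (1 - t)^(-n) = 2^n * (1/n) C(2n - 2, n - 1) = 2^n * C_{n-1}.
For n = 13: C_12 = C(24, 12) / 13 = 2704156/13 = 208012.
With the 2^13 = 8192 factor, the coefficient is 8192 * 208012 = 1704034304.

1704034304


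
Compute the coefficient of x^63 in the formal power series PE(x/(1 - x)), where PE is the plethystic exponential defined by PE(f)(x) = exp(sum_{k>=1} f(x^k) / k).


For f(x) = x/(1 - x) we have
sum_{k>=1} f(x^k) / k = sum_{k>=1} (1/k) * x^k / (1 - x^k) = sum_{k, m >= 1} x^(k m) / k,
which after exponentiating simplifies to
PE(x/(1 - x)) = prod_{k>=1} 1 / (1 - x^k).
This is the generating function for the partition function p(n), so the coefficient of x^63 is p(63).
Computing p(63) by dynamic programming over parts 1, 2, ..., 63: p(63) = 1505499.

1505499


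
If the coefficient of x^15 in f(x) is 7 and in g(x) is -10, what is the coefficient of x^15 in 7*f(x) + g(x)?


Scalar multiplication scales coefficients: 7 * 7 = 49.
Then add the g coefficient: 49 + -10
= 39

39


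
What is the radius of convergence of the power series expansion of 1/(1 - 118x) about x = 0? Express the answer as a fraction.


Expanding 1/(1 - 118x) = sum_{k>=0} 118^k x^k, the series converges when |118x| < 1, i.e., |x| < 1/118.
So the radius of convergence is 1/118 = 1/118.

1/118


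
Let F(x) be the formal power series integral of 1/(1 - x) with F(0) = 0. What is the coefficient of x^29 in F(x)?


1/(1 - x) = sum_{k>=0} x^k. Integrating termwise and using F(0) = 0 gives
F(x) = sum_{k>=0} x^(k+1) / (k+1) = sum_{m>=1} x^m / m = -ln(1 - x).
So the coefficient of x^29 is 1/29 = 1/29.

1/29


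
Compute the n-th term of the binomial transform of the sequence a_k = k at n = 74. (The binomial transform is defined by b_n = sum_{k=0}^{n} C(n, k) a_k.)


With a_k = k, b_n = sum_{k=0}^{n} C(n, k) k. Using k * C(n, k) = n * C(n-1, k-1) gives b_n = n * sum_{k>=1} C(n-1, k-1) = n * 2^(n-1).
For n = 74: 74 * 2^73 = 74 * 9444732965739290427392 = 698910239464707491627008.

698910239464707491627008


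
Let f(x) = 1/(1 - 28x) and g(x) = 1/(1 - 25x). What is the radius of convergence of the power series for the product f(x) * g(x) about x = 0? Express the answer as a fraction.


The radius of 1/(1 - 28x) is 1/28 (nearest singularity at x = 1/28), and the radius of 1/(1 - 25x) is 1/25.
The product f(x)*g(x) = 1/((1 - 28x)(1 - 25x)) has singularities at both 1/28 and 1/25, so its radius of convergence is the distance to the nearest one:
min(1/28, 1/25) = 1/28.

1/28


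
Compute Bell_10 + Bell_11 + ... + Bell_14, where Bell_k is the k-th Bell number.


Recall Bell_k counts set partitions of a k-set (with Bell_0 = 1 by convention).
Bell_10 through Bell_14: 115975, 678570, 4213597, 27644437, 190899322
Sum = 115975 + 678570 + 4213597 + 27644437 + 190899322 = 223551901.

223551901


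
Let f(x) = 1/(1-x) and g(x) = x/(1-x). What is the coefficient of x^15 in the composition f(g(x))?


First simplify the composition: f(g(x)) = 1/(1 - x/(1-x)) = (1-x)/((1-x) - x) = (1-x)/(1-2x).
Now extract the coefficient. Write (1-x)/(1-2x) = 1/(1-2x) - x/(1-2x).
The coefficient of x^n in 1/(1-2x) is 2^n, and in x/(1-2x) is 2^(n-1) (for n >= 1).
So the coefficient of x^15 is 2^15 - 2^14 = 32768 - 16384 = 16384.

16384


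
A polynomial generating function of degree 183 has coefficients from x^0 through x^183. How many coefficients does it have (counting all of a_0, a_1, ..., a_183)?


A polynomial of degree 183 takes the form a_0 + a_1 x + ... + a_183 x^183.
The number of coefficients is 183 + 1 = 184.

184


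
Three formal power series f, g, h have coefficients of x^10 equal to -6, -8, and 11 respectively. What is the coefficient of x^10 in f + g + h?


Series addition is componentwise:
-6 + -8 + 11
= -3

-3


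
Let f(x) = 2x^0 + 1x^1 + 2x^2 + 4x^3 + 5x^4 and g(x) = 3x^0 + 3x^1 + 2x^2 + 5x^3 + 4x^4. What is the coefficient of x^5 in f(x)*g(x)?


Cauchy product at x^5:
1*4 + 2*5 + 4*2 + 5*3
= 37

37


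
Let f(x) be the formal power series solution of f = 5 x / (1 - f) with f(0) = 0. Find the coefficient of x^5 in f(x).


Apply Lagrange inversion: f = 5 x * phi(f) with phi(t) = 1/(1 - t), so
[x^n] f = 5^n * (1/n) [t^(n-1)] phi(t)^n = 5^n * (1/n) [t^(n-1)] (1 - t)^(-n) = 5^n * (1/n) C(2n - 2, n - 1) = 5^n * C_{n-1}.
For n = 5: C_4 = C(8, 4) / 5 = 70/5 = 14.
With the 5^5 = 3125 factor, the coefficient is 3125 * 14 = 43750.

43750


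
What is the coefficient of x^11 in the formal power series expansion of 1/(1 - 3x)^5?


The general identity 1/(1 - c x)^r = sum_{k>=0} c^k C(k + r - 1, r - 1) x^k follows by substituting y = c x into 1/(1 - y)^r = sum_{k>=0} C(k + r - 1, r - 1) y^k.
For c = 3, r = 5, k = 11:
3^11 * C(15, 4) = 177147 * 1365 = 241805655.

241805655


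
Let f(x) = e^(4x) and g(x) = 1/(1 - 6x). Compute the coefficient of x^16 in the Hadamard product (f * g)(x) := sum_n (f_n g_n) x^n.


Expanding: f_k = 4^k/k! (from e^(4x)) and g_k = 6^k (from 1/(1 - 6x)). So the Hadamard coefficient (f * g)_k = 4^k 6^k / k! = (24)^k / k!.
For k = 16: 24^16/16! = 12116574790945106558976/20922789888000 = 507227047723008/875875.

507227047723008/875875


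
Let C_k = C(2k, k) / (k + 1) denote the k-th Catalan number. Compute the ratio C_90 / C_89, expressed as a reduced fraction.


Using C_k = (2k)! / (k! (k+1)!), the ratio C_{k+1}/C_k simplifies to
C_{k+1}/C_k = [(2k+2)! / ((k+1)! (k+2)!)] * [k! (k+1)! / (2k)!]
 = (2k+2)(2k+1) / ((k+1)(k+2)) = 2(2k+1) / (k+2).
For k = 89: 2(2*89 + 1) / (89 + 2) = 358/91 = 358/91.

358/91


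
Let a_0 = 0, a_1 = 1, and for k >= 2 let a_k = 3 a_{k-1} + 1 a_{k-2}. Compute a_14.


Iterating the recurrence forward:
a_0 = 0
a_1 = 1
a_2 = 3*1 + 1*0 = 3
a_3 = 3*3 + 1*1 = 10
a_4 = 3*10 + 1*3 = 33
a_5 = 3*33 + 1*10 = 109
a_6 = 3*109 + 1*33 = 360
a_7 = 3*360 + 1*109 = 1189
a_8 = 3*1189 + 1*360 = 3927
a_9 = 3*3927 + 1*1189 = 12970
a_10 = 3*12970 + 1*3927 = 42837
a_11 = 3*42837 + 1*12970 = 141481
a_12 = 3*141481 + 1*42837 = 467280
a_13 = 3*467280 + 1*141481 = 1543321
a_14 = 3*1543321 + 1*467280 = 5097243
So a_14 = 5097243.

5097243


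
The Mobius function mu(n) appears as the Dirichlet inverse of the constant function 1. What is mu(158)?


158 = 2 * 79 (all distinct primes).
mu(158) = (-1)^2 = 1

1


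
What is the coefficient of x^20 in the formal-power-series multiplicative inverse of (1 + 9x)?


The inverse is 1/(1 + 9x). Apply the geometric identity 1/(1 - y) = sum_{k>=0} y^k with y = -9x:
1/(1 + 9x) = sum_{k>=0} (-9)^k x^k.
So the coefficient of x^20 is (-9)^20 = 12157665459056928801.

12157665459056928801


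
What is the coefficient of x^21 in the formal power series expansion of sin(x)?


The Maclaurin series is sin(t) = sum_{k>=0} (-1)^k t^(2k+1) / (2k+1)!, so substituting t = x, only odd powers of x are nonzero, with coefficient of x^(2k+1) equal to (-1)^k / (2k+1)!.
Write 21 = 2*10 + 1, giving the coefficient (-1)^10 / 21! = 1/51090942171709440000 = 1/51090942171709440000.

1/51090942171709440000


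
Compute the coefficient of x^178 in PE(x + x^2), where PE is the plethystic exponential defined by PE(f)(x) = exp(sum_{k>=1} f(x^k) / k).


With f(x) = x + x^2, the exponent is sum_{k>=1} (x^k + x^(2k)) / k = -ln(1 - x) - ln(1 - x^2). Exponentiating:
PE(x + x^2) = 1 / ((1 - x)(1 - x^2)).
This is the generating function for partitions of n into parts of size 1 or 2. The number of 2's can be any j in 0..89, and the rest are 1's, so
[x^178] = floor(178/2) + 1 = 90.

90


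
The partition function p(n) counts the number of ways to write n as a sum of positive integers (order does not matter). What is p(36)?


Using the generating function prod_{k>=1} 1/(1-x^k), we compute p(36).
By dynamic programming over parts 1 through 36:
p(36) = 17977

17977


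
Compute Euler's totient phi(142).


phi(n) counts integers in [1, n] coprime to n. Using the multiplicative formula phi(n) = n * prod_{p | n} (1 - 1/p):
142 = 2 * 71, so
phi(142) = 142 * (1 - 1/2) * (1 - 1/71) = 70.

70


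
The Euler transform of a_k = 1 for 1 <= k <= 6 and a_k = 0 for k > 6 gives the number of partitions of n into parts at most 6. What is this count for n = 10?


Partitions of 10 into parts at most 6:
Using generating function (1-x)^(-1)(1-x^2)^(-1)...(1-x^6)^(-1),
the coefficient of x^10 = 35

35


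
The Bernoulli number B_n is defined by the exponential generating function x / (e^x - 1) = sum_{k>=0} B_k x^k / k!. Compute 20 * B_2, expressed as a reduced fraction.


Bernoulli numbers can also be computed recursively via B_0 = 1 and sum_{j=0}^{m} C(m+1, j) B_j = 0 for m >= 1. Odd-index Bernoulli numbers vanish for k >= 3.
Computing B_2 = 1/6, so 20 * B_2 = 20 * 1/6 = 10/3.

10/3


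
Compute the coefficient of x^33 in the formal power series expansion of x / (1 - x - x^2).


Let f(x) = sum_{k>=0} a_k x^k. Multiplying f(x) * (1 - x - x^2) = x and matching coefficients gives a_0 = 0, a_1 = 1, and a_k = a_{k-1} + a_{k-2} for k >= 2. These are the Fibonacci numbers F_k.
Iterating from F_0 = 0, F_1 = 1:
F_0=0, F_1=1, F_2=1, F_3=2, F_4=3, F_5=5, F_6=8, F_7=13, F_8=21, F_9=34, ...
F_33 = 3524578.

3524578


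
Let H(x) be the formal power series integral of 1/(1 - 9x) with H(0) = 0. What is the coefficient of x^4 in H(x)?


1/(1 - 9x) = sum_{k>=0} 9^k x^k. Integrating termwise with H(0) = 0:
H(x) = sum_{k>=0} 9^k x^(k+1) / (k+1) = sum_{m>=1} 9^(m-1) x^m / m.
For m = 4: 9^3/4 = 729/4 = 729/4.

729/4


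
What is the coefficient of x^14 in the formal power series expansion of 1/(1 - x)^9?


The negative binomial / multiset identity is
1/(1 - x)^r = sum_{k>=0} C(k + r - 1, r - 1) x^k.
Here r = 9 and k = 14, so the coefficient is
C(14 + 8, 8) = C(22, 8)
= 319770

319770


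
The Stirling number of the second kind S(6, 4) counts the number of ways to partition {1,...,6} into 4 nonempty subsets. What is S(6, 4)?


Using the explicit formula S(n,k) = (1/k!) sum_{j=0}^{k} (-1)^(k-j) C(k,j) j^n:
S(6, 4) = 65
Equivalently, S(n,k) is n! times the coefficient of x^n in the EGF (e^x - 1)^k / k!.

65


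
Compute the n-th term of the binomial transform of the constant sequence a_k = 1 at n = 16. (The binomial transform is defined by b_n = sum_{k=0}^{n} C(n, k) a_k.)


With a_k = 1 for all k, b_n = sum_{k=0}^{n} C(n, k) = 2^n by the binomial theorem.
For n = 16: 2^16 = 65536.

65536


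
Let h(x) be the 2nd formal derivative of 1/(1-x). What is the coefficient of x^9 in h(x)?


Differentiating 2 times: d^2/dx^2 [1/(1-x)] = 2!/(1-x)^3.
The expansion 1/(1-x)^3 = sum_{k>=0} C(k+2, 2) x^k, so the coefficient of x^n in 2!/(1-x)^3 is 2! * C(n+2, 2).
For n = 9: 2 * C(11, 2) = 2 * 55 = 110

110


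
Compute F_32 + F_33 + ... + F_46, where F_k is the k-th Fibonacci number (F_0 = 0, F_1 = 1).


Use the identity sum_{k=0}^{N} F_k = F_{N+2} - 1 (which follows from F_{k+2} - F_{k+1} = F_k). Then
sum_{k=32}^{46} F_k = (F_{48} - 1) - (F_{33} - 1) = F_{48} - F_{33}.
Computing: F_{48} = 4807526976, F_{33} = 3524578, so
Sum = 4807526976 - 3524578 = 4804002398.

4804002398


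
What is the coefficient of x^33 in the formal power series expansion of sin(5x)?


The Maclaurin series is sin(t) = sum_{k>=0} (-1)^k t^(2k+1) / (2k+1)!, so substituting t = 5x, only odd powers of x are nonzero, with coefficient of x^(2k+1) equal to (-1)^k 5^(2k+1) / (2k+1)!.
Write 33 = 2*16 + 1, giving the coefficient (-1)^16 * 5^33 / 33! = 116415321826934814453125/8683317618811886495518194401280000000 = 1490116119384765625/111146465520792147142632888336384.

1490116119384765625/111146465520792147142632888336384


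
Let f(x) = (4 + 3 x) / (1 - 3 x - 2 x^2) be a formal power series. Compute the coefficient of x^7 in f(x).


Write f(x) = sum_{k>=0} a_k x^k. Multiplying both sides by 1 - 3 x - 2 x^2 gives
(1 - 3 x - 2 x^2) sum_{k>=0} a_k x^k = 4 + 3 x.
Matching coefficients:
 x^0: a_0 = 4
 x^1: a_1 - 3 a_0 = 3  =>  a_1 = 3*4 + 3 = 15
 x^k (k >= 2): a_k = 3 a_{k-1} + 2 a_{k-2}.
Iterating: a_2 = 53, a_3 = 189, a_4 = 673, a_5 = 2397, a_6 = 8537, a_7 = 30405.
So the coefficient of x^7 is 30405.

30405


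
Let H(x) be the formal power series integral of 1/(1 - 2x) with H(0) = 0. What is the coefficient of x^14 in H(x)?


1/(1 - 2x) = sum_{k>=0} 2^k x^k. Integrating termwise with H(0) = 0:
H(x) = sum_{k>=0} 2^k x^(k+1) / (k+1) = sum_{m>=1} 2^(m-1) x^m / m.
For m = 14: 2^13/14 = 8192/14 = 4096/7.

4096/7


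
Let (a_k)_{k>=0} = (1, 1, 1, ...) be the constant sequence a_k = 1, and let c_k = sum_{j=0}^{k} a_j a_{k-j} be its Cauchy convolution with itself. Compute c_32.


Since a_j = 1 for all j >= 0, the convolution sum becomes
c_k = sum_{j=0}^{k} 1 * 1 = 1 * (k + 1).
Equivalently, the generating function of (a_k) is 1/(1 - x) and its square is 1/(1 - x)^2 = sum_{k>=0} 1(k + 1) x^k.
For k = 32: 1 * 33 = 33.

33
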